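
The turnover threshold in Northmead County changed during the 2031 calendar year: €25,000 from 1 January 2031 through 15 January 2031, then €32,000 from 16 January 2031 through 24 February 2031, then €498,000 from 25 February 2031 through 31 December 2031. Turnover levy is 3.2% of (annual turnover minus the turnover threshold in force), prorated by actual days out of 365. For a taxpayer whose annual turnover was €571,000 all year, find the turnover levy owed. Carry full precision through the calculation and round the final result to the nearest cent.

1 January – 15 January 2031: 15 days, exemption €25,000 → (€571,000 − €25,000) × 3.2% × 15/365 = €718.0274
16 January – 24 February 2031: 40 days, exemption €32,000 → (€571,000 − €32,000) × 3.2% × 40/365 = €1,890.1918
25 February – 31 December 2031: 310 days, exemption €498,000 → (€571,000 − €498,000) × 3.2% × 310/365 = €1,984.0000
Total = €4,592.2192

€4,592.22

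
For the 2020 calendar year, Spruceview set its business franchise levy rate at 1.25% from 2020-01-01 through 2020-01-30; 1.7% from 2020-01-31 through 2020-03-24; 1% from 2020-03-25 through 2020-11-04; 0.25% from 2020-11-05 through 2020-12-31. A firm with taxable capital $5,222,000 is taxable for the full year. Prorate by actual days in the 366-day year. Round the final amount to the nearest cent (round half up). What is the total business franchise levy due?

$52,583.83

2020-01-01 to 2020-01-30: 30 days at 1.25% → $5,222,000 × 1.25% × 30/366 = $5,350.4098
2020-01-31 to 2020-03-24: 54 days at 1.7% → $5,222,000 × 1.7% × 54/366 = $13,097.8033
2020-03-25 to 2020-11-04: 225 days at 1% → $5,222,000 × 1% × 225/366 = $32,102.4590
2020-11-05 to 2020-12-31: 57 days at 0.25% → $5,222,000 × 0.25% × 57/366 = $2,033.1557
Total = $52,583.8279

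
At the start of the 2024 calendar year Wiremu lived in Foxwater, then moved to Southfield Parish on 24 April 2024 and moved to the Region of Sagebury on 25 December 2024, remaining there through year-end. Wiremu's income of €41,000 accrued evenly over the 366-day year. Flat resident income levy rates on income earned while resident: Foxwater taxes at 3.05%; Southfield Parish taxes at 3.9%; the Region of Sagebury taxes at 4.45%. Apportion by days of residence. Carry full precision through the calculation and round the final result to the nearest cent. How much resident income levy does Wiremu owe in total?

Foxwater, 1 January – 23 April 2024: 114 days → €41,000 × 3.05% × 114/366 = €389.5000
Southfield Parish, 24 April – 24 December 2024: 245 days → €41,000 × 3.9% × 245/366 = €1,070.3689
The Region of Sagebury, 25 December – 31 December 2024: 7 days → €41,000 × 4.45% × 7/366 = €34.8948
Total = €1,494.7637

€1,494.76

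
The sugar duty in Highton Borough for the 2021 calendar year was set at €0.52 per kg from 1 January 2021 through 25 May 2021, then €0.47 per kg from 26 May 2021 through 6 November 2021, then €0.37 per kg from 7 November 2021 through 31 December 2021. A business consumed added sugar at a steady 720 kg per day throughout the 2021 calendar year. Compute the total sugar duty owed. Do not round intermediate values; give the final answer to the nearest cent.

1 January – 25 May 2021: 145 days × 720 kg/day = 104,400 kg at €0.52/kg → €54288.00
26 May – 6 November 2021: 165 days × 720 kg/day = 118,800 kg at €0.47/kg → €55836.00
7 November – 31 December 2021: 55 days × 720 kg/day = 39,600 kg at €0.37/kg → €14652.00

€124776.00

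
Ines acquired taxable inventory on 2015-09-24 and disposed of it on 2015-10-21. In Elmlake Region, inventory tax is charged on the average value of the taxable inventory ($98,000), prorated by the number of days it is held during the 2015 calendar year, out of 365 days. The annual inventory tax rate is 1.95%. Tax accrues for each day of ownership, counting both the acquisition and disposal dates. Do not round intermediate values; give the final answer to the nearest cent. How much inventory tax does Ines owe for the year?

$146.60

Days held (2015-09-24 to 2015-10-21): 28 out of 365
Tax = $98,000 × 1.95% × 28/365 = $146.5973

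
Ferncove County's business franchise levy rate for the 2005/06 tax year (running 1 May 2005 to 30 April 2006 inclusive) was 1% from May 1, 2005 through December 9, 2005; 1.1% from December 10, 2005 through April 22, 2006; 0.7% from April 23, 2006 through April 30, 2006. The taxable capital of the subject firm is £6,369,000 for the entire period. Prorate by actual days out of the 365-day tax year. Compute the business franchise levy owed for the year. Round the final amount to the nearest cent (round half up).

£65,609.42

May 1 – December 9, 2005: 223 days at 1% → £6,369,000 × 1% × 223/365 = £38,911.9726
December 10, 2005 – April 22, 2006: 134 days at 1.1% → £6,369,000 × 1.1% × 134/365 = £25,720.2904
April 23 – April 30, 2006: 8 days at 0.7% → £6,369,000 × 0.7% × 8/365 = £977.1616
Total = £65,609.4247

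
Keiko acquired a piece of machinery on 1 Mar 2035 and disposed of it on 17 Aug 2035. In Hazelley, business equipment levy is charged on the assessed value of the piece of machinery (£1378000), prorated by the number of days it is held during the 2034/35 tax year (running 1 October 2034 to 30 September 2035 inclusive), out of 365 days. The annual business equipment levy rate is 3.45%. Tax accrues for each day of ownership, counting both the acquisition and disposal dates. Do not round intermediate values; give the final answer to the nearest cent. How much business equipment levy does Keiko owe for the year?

£22142.38

Days held (1 Mar – 17 Aug 2035): 170 out of 365
Tax = £1378000 × 3.45% × 170/365 = £22142.3836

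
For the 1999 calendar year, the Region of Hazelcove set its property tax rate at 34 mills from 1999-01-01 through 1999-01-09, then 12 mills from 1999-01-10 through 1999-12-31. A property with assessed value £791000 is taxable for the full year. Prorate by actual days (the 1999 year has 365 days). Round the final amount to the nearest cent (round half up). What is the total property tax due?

1999-01-01 to 1999-01-09: 9 days at 34 mills → £791000 × 3.4% × 9/365 = £663.1397
1999-01-10 to 1999-12-31: 356 days at 12 mills → £791000 × 1.2% × 356/365 = £9257.9507
Total = £9921.0904

£9921.09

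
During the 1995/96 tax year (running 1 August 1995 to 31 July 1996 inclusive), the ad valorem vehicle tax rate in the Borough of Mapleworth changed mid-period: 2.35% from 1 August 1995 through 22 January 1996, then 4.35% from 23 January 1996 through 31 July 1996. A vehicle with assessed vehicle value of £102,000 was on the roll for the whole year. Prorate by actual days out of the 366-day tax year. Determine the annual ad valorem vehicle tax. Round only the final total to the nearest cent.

1 August 1995 – 22 January 1996: 175 days at 2.35% → £102,000 × 2.35% × 175/366 = £1,146.1066
23 January – 31 July 1996: 191 days at 4.35% → £102,000 × 4.35% × 191/366 = £2,315.4836
Total = £3,461.5902

£3,461.59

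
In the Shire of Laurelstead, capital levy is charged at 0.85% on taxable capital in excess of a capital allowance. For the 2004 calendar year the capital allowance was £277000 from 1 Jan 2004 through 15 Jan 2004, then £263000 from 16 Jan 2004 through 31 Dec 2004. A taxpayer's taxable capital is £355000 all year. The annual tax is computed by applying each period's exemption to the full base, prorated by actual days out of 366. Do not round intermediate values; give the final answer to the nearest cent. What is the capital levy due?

1 Jan – 15 Jan 2004: 15 days, exemption £277000 → (£355000 − £277000) × 0.85% × 15/366 = £27.1721
16 Jan – 31 Dec 2004: 351 days, exemption £263000 → (£355000 − £263000) × 0.85% × 351/366 = £749.9508
Total = £777.1230

£777.12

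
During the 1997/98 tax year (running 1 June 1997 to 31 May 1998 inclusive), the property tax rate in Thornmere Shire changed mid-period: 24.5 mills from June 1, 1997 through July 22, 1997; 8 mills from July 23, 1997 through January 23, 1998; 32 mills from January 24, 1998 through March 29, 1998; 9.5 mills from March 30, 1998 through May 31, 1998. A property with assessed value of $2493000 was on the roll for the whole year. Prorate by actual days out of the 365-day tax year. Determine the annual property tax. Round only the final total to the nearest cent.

June 1 – July 22, 1997: 52 days at 24.5 mills → $2493000 × 2.45% × 52/365 = $8701.5945
July 23, 1997 – January 23, 1998: 185 days at 8 mills → $2493000 × 0.8% × 185/365 = $10108.6027
January 24 – March 29, 1998: 65 days at 32 mills → $2493000 × 3.2% × 65/365 = $14206.6849
March 30 – May 31, 1998: 63 days at 9.5 mills → $2493000 × 0.95% × 63/365 = $4087.8370
Total = $37104.7192

$37104.72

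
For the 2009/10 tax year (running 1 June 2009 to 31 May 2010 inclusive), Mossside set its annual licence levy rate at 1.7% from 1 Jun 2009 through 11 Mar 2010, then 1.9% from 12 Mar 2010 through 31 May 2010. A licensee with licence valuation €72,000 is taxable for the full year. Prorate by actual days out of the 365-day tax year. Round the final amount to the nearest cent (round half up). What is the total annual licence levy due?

1 Jun 2009 – 11 Mar 2010: 284 days at 1.7% → €72,000 × 1.7% × 284/365 = €952.3726
12 Mar – 31 May 2010: 81 days at 1.9% → €72,000 × 1.9% × 81/365 = €303.5836
Total = €1,255.9562

€1,255.96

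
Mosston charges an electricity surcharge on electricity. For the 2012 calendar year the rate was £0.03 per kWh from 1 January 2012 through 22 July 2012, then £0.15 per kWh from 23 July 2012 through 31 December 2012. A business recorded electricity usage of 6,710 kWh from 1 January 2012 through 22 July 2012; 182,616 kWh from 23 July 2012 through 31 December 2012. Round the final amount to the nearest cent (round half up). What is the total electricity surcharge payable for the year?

£27593.70

1 January – 22 July 2012: 6,710 kWh at £0.03/kWh → £201.30
23 July – 31 December 2012: 182,616 kWh at £0.15/kWh → £27392.40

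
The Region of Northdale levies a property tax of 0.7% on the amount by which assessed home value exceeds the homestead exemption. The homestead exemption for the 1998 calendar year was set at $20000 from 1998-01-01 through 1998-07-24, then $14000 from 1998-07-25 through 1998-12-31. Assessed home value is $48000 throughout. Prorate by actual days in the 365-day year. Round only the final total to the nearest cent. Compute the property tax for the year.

1998-01-01 to 1998-07-24: 205 days, exemption $20000 → ($48000 − $20000) × 0.7% × 205/365 = $110.0822
1998-07-25 to 1998-12-31: 160 days, exemption $14000 → ($48000 − $14000) × 0.7% × 160/365 = $104.3288
Total = $214.4110

$214.41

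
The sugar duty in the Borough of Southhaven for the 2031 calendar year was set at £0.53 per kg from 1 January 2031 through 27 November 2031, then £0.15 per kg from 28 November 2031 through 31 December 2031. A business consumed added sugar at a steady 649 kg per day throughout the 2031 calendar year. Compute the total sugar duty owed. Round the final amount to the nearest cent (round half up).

£117,163.97

1 January – 27 November 2031: 331 days × 649 kg/day = 214,819 kg at £0.53/kg → £113,854.07
28 November – 31 December 2031: 34 days × 649 kg/day = 22,066 kg at £0.15/kg → £3,309.90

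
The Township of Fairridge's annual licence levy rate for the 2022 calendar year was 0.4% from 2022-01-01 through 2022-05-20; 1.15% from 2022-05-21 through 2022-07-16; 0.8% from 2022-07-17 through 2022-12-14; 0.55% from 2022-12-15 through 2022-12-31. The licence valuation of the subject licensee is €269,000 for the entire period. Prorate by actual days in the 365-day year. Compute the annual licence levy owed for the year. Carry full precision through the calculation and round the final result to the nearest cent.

2022-01-01 to 2022-05-20: 140 days at 0.4% → €269,000 × 0.4% × 140/365 = €412.7123
2022-05-21 to 2022-07-16: 57 days at 1.15% → €269,000 × 1.15% × 57/365 = €483.0945
2022-07-17 to 2022-12-14: 151 days at 0.8% → €269,000 × 0.8% × 151/365 = €890.2795
2022-12-15 to 2022-12-31: 17 days at 0.55% → €269,000 × 0.55% × 17/365 = €68.9082
Total = €1,854.9945

€1,854.99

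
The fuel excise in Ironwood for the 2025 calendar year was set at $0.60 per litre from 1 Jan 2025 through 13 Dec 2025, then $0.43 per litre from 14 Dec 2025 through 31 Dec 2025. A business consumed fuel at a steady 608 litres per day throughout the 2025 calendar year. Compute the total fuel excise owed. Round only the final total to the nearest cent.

1 Jan – 13 Dec 2025: 347 days × 608 litres/day = 210,976 litres at $0.60/litre → $126,585.60
14 Dec – 31 Dec 2025: 18 days × 608 litres/day = 10,944 litres at $0.43/litre → $4,705.92

$131,291.52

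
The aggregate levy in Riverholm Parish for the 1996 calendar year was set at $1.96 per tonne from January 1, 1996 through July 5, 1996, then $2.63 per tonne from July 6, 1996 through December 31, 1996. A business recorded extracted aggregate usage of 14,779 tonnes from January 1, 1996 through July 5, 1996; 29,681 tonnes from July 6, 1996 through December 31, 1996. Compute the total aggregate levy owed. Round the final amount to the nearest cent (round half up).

January 1 – July 5, 1996: 14,779 tonnes at $1.96/tonne → $28966.84
July 6 – December 31, 1996: 29,681 tonnes at $2.63/tonne → $78061.03

$107027.87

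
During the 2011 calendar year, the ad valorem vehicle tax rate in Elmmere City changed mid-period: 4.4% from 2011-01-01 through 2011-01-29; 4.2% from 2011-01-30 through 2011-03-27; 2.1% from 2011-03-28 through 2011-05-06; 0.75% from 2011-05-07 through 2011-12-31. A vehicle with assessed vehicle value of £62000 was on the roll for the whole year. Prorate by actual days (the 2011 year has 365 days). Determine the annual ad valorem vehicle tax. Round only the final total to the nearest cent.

£1070.56

2011-01-01 to 2011-01-29: 29 days at 4.4% → £62000 × 4.4% × 29/365 = £216.7452
2011-01-30 to 2011-03-27: 57 days at 4.2% → £62000 × 4.2% × 57/365 = £406.6521
2011-03-28 to 2011-05-06: 40 days at 2.1% → £62000 × 2.1% × 40/365 = £142.6849
2011-05-07 to 2011-12-31: 239 days at 0.75% → £62000 × 0.75% × 239/365 = £304.4795
Total = £1070.5616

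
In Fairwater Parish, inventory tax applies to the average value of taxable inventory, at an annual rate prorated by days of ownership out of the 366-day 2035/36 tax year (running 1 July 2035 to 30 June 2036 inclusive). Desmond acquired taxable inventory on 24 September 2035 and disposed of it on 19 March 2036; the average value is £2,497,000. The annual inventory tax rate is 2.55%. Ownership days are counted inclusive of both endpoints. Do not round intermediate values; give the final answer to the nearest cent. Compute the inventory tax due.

£30,966.89

Days held (24 September 2035 – 19 March 2036): 178 out of 366
Tax = £2,497,000 × 2.55% × 178/366 = £30,966.8934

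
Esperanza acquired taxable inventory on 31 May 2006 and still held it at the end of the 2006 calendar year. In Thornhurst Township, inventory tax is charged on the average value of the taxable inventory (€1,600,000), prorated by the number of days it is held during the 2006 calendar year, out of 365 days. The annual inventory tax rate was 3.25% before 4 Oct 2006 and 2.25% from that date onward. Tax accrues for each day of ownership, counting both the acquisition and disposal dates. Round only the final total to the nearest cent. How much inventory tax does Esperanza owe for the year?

€26,728.77

31 May – 3 Oct 2006: 126 days at 3.25% → €1,600,000 × 3.25% × 126/365 = €17,950.6849
4 Oct – 31 Dec 2006: 89 days at 2.25% → €1,600,000 × 2.25% × 89/365 = €8,778.0822
Total = €26,728.7671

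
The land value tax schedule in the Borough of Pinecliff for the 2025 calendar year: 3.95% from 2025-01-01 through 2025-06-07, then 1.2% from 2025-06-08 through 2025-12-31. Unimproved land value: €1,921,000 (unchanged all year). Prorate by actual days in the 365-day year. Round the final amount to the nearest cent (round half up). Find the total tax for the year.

2025-01-01 to 2025-06-07: 158 days at 3.95% → €1,921,000 × 3.95% × 158/365 = €32,846.4685
2025-06-08 to 2025-12-31: 207 days at 1.2% → €1,921,000 × 1.2% × 207/365 = €13,073.3260
Total = €45,919.7945

€45,919.79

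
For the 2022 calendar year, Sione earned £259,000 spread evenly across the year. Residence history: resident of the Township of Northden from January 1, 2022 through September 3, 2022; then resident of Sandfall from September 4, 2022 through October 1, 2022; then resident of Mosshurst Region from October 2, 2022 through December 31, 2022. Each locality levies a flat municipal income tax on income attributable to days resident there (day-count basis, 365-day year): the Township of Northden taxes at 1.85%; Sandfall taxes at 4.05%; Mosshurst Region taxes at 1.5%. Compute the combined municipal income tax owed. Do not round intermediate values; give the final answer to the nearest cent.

£5,002.60

The Township of Northden, January 1 – September 3, 2022: 246 days → £259,000 × 1.85% × 246/365 = £3,229.3397
Sandfall, September 4 – October 1, 2022: 28 days → £259,000 × 4.05% × 28/365 = £804.6740
Mosshurst Region, October 2 – December 31, 2022: 91 days → £259,000 × 1.5% × 91/365 = £968.5890
Total = £5,002.6027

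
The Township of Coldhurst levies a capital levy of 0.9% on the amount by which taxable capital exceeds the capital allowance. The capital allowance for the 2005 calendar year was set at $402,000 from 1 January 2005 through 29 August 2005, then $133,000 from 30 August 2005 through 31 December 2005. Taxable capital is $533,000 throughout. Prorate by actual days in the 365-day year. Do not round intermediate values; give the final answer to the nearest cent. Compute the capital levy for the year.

1 January – 29 August 2005: 241 days, exemption $402,000 → ($533,000 − $402,000) × 0.9% × 241/365 = $778.4630
30 August – 31 December 2005: 124 days, exemption $133,000 → ($533,000 − $133,000) × 0.9% × 124/365 = $1,223.0137
Total = $2,001.4767

$2,001.48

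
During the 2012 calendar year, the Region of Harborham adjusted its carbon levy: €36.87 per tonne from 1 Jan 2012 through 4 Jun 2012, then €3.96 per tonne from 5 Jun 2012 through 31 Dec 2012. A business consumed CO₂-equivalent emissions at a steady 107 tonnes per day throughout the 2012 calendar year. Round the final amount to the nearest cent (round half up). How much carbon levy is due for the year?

€704,415.24

1 Jan – 4 Jun 2012: 156 days × 107 tonnes/day = 16,692 tonnes at €36.87/tonne → €615,434.04
5 Jun – 31 Dec 2012: 210 days × 107 tonnes/day = 22,470 tonnes at €3.96/tonne → €88,981.20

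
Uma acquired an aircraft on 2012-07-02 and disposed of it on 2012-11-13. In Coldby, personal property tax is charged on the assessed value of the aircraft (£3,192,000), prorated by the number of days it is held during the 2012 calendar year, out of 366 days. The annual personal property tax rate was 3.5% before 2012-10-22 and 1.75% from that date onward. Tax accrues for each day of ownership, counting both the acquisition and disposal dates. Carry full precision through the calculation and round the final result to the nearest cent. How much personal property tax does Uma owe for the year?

2012-07-02 to 2012-10-21: 112 days at 3.5% → £3,192,000 × 3.5% × 112/366 = £34,187.5410
2012-10-22 to 2012-11-13: 23 days at 1.75% → £3,192,000 × 1.75% × 23/366 = £3,510.3279
Total = £37,697.8689

£37,697.87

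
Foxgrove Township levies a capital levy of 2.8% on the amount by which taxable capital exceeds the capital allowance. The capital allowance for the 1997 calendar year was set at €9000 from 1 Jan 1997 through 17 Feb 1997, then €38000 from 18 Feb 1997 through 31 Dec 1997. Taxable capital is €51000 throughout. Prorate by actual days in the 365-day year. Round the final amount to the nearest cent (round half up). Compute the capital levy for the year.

1 Jan – 17 Feb 1997: 48 days, exemption €9000 → (€51000 − €9000) × 2.8% × 48/365 = €154.6521
18 Feb – 31 Dec 1997: 317 days, exemption €38000 → (€51000 − €38000) × 2.8% × 317/365 = €316.1315
Total = €470.7836

€470.78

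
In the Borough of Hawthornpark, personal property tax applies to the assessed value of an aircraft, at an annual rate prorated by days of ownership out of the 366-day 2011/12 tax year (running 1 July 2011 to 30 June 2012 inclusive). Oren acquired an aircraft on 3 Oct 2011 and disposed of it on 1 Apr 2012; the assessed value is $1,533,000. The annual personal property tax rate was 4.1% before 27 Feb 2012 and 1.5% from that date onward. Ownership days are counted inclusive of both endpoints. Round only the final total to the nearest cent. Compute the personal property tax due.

$27,443.21

3 Oct 2011 – 26 Feb 2012: 147 days at 4.1% → $1,533,000 × 4.1% × 147/366 = $25,244.2377
27 Feb – 1 Apr 2012: 35 days at 1.5% → $1,533,000 × 1.5% × 35/366 = $2,198.9754
Total = $27,443.2131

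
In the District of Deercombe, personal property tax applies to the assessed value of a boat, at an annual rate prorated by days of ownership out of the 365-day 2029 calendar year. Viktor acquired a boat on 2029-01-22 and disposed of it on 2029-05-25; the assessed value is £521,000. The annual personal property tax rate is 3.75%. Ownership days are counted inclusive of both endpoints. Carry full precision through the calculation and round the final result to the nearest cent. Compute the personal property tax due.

£6,637.40

Days held (2029-01-22 to 2029-05-25): 124 out of 365
Tax = £521,000 × 3.75% × 124/365 = £6,637.3973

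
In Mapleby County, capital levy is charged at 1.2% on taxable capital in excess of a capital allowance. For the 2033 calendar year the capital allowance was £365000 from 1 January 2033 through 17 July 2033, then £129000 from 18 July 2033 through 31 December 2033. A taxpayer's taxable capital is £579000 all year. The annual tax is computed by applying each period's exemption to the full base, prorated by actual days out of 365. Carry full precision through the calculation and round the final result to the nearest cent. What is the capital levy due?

1 January – 17 July 2033: 198 days, exemption £365000 → (£579000 − £365000) × 1.2% × 198/365 = £1393.0521
18 July – 31 December 2033: 167 days, exemption £129000 → (£579000 − £129000) × 1.2% × 167/365 = £2470.6849
Total = £3863.7370

£3863.74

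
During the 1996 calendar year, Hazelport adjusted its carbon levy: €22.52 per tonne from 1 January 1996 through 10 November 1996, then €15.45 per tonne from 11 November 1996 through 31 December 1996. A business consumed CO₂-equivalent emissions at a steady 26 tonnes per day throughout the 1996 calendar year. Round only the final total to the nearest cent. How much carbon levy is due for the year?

€204925.50

1 January – 10 November 1996: 315 days × 26 tonnes/day = 8,190 tonnes at €22.52/tonne → €184438.80
11 November – 31 December 1996: 51 days × 26 tonnes/day = 1,326 tonnes at €15.45/tonne → €20486.70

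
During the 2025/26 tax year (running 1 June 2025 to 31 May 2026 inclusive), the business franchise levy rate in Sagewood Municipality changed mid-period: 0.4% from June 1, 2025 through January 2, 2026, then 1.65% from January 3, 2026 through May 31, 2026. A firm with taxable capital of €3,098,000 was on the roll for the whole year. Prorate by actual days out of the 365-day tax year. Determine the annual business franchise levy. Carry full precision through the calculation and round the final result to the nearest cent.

€28,200.29

June 1, 2025 – January 2, 2026: 216 days at 0.4% → €3,098,000 × 0.4% × 216/365 = €7,333.3479
January 3 – May 31, 2026: 149 days at 1.65% → €3,098,000 × 1.65% × 149/365 = €20,866.9397
Total = €28,200.2877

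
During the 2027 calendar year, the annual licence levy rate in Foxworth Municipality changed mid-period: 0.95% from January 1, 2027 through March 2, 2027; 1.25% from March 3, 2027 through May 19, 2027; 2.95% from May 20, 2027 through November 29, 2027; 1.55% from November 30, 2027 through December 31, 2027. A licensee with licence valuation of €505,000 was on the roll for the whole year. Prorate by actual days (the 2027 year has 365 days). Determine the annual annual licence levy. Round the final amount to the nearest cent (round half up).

January 1 – March 2, 2027: 61 days at 0.95% → €505,000 × 0.95% × 61/365 = €801.7740
March 3 – May 19, 2027: 78 days at 1.25% → €505,000 × 1.25% × 78/365 = €1,348.9726
May 20 – November 29, 2027: 194 days at 2.95% → €505,000 × 2.95% × 194/365 = €7,918.1233
November 30 – December 31, 2027: 32 days at 1.55% → €505,000 × 1.55% × 32/365 = €686.2466
Total = €10,755.1164

€10,755.12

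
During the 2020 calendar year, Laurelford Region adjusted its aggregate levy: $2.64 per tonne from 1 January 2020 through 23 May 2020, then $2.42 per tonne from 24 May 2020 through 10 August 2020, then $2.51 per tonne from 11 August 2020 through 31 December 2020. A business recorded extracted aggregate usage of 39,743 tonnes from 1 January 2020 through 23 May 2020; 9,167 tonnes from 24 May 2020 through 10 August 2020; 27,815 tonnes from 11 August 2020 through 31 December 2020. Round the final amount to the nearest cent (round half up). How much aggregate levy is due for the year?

1 January – 23 May 2020: 39,743 tonnes at $2.64/tonne → $104,921.52
24 May – 10 August 2020: 9,167 tonnes at $2.42/tonne → $22,184.14
11 August – 31 December 2020: 27,815 tonnes at $2.51/tonne → $69,815.65

$196,921.31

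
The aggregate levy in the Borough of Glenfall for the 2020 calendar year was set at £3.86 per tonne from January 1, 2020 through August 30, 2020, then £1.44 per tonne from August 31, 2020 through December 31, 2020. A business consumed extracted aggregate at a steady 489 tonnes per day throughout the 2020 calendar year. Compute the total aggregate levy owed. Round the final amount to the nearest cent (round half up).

January 1 – August 30, 2020: 243 days × 489 tonnes/day = 118,827 tonnes at £3.86/tonne → £458,672.22
August 31 – December 31, 2020: 123 days × 489 tonnes/day = 60,147 tonnes at £1.44/tonne → £86,611.68

£545,283.90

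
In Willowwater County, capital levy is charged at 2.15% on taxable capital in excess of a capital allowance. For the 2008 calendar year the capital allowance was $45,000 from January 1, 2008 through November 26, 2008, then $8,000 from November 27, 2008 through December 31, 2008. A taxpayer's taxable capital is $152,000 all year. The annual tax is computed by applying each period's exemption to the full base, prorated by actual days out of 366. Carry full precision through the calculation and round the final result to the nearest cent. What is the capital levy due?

$2,376.57

January 1 – November 26, 2008: 331 days, exemption $45,000 → ($152,000 − $45,000) × 2.15% × 331/366 = $2,080.5068
November 27 – December 31, 2008: 35 days, exemption $8,000 → ($152,000 − $8,000) × 2.15% × 35/366 = $296.0656
Total = $2,376.5724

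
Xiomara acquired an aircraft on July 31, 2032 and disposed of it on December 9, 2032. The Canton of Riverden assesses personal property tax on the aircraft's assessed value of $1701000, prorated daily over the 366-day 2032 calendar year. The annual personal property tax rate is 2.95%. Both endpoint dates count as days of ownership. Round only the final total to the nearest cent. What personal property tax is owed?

Days held (July 31 – December 9, 2032): 132 out of 366
Tax = $1701000 × 2.95% × 132/366 = $18097.5246

$18097.52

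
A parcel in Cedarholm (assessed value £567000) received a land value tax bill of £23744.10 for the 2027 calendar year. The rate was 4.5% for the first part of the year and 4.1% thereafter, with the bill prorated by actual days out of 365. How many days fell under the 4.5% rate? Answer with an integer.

Let d = days at the first rate; then 365 − d days at the second rate.
£567000 × [4.5%·d + 4.1%·(365−d)] / 365 = £23744.10
Solving gives d = 80, so the new rate took effect on 22 March 2027.

80 days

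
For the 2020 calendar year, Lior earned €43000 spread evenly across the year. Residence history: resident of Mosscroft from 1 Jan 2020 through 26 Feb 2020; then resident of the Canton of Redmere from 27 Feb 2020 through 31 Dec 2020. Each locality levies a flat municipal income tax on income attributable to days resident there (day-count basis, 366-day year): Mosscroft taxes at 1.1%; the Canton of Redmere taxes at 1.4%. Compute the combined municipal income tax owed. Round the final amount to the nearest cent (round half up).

€581.91

Mosscroft, 1 Jan – 26 Feb 2020: 57 days → €43000 × 1.1% × 57/366 = €73.6639
The Canton of Redmere, 27 Feb – 31 Dec 2020: 309 days → €43000 × 1.4% × 309/366 = €508.2459
Total = €581.9098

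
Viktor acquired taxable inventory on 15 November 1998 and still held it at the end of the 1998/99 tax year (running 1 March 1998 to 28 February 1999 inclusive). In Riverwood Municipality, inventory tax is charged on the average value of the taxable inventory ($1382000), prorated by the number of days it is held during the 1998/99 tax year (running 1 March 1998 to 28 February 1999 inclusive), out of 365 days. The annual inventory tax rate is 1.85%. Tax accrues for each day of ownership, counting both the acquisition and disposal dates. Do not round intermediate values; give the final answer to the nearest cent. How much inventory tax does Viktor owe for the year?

Days held (15 November 1998 – 28 February 1999): 106 out of 365
Tax = $1382000 × 1.85% × 106/365 = $7424.9370

$7424.94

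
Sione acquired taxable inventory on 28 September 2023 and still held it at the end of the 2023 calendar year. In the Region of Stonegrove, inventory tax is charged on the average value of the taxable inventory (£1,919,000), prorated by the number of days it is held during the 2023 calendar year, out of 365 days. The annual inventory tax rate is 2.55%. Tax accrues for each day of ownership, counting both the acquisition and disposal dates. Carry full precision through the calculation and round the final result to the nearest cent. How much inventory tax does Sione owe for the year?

£12,736.38

Days held (28 September – 31 December 2023): 95 out of 365
Tax = £1,919,000 × 2.55% × 95/365 = £12,736.3767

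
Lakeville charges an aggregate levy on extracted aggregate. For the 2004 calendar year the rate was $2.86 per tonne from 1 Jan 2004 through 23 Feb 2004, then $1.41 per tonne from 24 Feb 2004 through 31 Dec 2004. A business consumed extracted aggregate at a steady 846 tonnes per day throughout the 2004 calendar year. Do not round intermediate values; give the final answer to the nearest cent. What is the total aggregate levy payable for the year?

1 Jan – 23 Feb 2004: 54 days × 846 tonnes/day = 45,684 tonnes at $2.86/tonne → $130,656.24
24 Feb – 31 Dec 2004: 312 days × 846 tonnes/day = 263,952 tonnes at $1.41/tonne → $372,172.32

$502,828.56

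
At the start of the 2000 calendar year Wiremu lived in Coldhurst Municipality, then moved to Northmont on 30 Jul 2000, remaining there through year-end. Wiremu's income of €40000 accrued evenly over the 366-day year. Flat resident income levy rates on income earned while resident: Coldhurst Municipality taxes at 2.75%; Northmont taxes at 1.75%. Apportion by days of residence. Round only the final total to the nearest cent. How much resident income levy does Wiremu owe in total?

Coldhurst Municipality, 1 Jan – 29 Jul 2000: 211 days → €40000 × 2.75% × 211/366 = €634.1530
Northmont, 30 Jul – 31 Dec 2000: 155 days → €40000 × 1.75% × 155/366 = €296.4481
Total = €930.6011

€930.60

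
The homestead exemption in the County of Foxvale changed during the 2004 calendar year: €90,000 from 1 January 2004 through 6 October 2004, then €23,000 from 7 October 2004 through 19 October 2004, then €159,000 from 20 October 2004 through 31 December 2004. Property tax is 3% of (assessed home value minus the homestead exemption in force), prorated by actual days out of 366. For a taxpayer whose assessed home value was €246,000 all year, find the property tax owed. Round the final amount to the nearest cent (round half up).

1 January – 6 October 2004: 280 days, exemption €90,000 → (€246,000 − €90,000) × 3% × 280/366 = €3,580.3279
7 October – 19 October 2004: 13 days, exemption €23,000 → (€246,000 − €23,000) × 3% × 13/366 = €237.6230
20 October – 31 December 2004: 73 days, exemption €159,000 → (€246,000 − €159,000) × 3% × 73/366 = €520.5738
Total = €4,338.5246

€4,338.52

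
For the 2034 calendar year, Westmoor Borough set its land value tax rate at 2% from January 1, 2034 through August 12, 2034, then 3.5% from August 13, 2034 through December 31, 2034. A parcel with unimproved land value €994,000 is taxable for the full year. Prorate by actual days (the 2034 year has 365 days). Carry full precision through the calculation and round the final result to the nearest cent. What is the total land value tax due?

€25,639.75

January 1 – August 12, 2034: 224 days at 2% → €994,000 × 2% × 224/365 = €12,200.3288
August 13 – December 31, 2034: 141 days at 3.5% → €994,000 × 3.5% × 141/365 = €13,439.4247
Total = €25,639.7534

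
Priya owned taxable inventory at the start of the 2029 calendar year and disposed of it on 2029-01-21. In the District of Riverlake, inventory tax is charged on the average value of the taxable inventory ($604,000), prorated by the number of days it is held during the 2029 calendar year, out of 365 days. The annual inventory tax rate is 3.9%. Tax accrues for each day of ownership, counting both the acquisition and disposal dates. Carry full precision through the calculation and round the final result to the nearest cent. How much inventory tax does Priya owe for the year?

Days held (2029-01-01 to 2029-01-21): 21 out of 365
Tax = $604,000 × 3.9% × 21/365 = $1,355.2767

$1,355.28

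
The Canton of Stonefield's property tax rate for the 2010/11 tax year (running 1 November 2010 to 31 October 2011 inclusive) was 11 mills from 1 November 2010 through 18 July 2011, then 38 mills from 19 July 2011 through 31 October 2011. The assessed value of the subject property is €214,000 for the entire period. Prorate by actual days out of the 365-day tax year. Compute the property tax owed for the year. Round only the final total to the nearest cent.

€4,016.16

1 November 2010 – 18 July 2011: 260 days at 11 mills → €214,000 × 1.1% × 260/365 = €1,676.8219
19 July – 31 October 2011: 105 days at 38 mills → €214,000 × 3.8% × 105/365 = €2,339.3425
Total = €4,016.1644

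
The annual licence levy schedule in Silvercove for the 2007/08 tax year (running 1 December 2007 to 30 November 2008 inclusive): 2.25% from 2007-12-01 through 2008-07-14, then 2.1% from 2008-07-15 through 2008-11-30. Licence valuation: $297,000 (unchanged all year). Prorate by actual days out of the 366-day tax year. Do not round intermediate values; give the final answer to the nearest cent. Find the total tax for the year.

$6,513.31

2007-12-01 to 2008-07-14: 227 days at 2.25% → $297,000 × 2.25% × 227/366 = $4,144.6107
2008-07-15 to 2008-11-30: 139 days at 2.1% → $297,000 × 2.1% × 139/366 = $2,368.6967
Total = $6,513.3074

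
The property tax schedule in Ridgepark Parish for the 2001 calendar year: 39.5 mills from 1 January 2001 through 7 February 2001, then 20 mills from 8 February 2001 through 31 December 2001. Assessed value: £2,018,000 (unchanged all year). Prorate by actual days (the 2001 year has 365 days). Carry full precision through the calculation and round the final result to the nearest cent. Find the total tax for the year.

1 January – 7 February 2001: 38 days at 39.5 mills → £2,018,000 × 3.95% × 38/365 = £8,298.6795
8 February – 31 December 2001: 327 days at 20 mills → £2,018,000 × 2% × 327/365 = £36,158.1370
Total = £44,456.8164

£44,456.82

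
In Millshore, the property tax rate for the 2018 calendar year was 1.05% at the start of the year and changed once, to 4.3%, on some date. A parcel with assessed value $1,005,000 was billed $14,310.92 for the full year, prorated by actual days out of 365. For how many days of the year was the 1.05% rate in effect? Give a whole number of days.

323 days

Let d = days at the first rate; then 365 − d days at the second rate.
$1,005,000 × [1.05%·d + 4.3%·(365−d)] / 365 = $14,310.92
Solving gives d = 323, so the new rate took effect on November 20, 2018.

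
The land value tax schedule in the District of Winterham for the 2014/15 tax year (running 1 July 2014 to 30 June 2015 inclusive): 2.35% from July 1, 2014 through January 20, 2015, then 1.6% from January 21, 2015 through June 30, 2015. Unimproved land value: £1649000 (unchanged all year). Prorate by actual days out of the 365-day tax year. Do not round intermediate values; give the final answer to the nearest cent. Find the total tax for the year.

July 1, 2014 – January 20, 2015: 204 days at 2.35% → £1649000 × 2.35% × 204/365 = £21658.3726
January 21 – June 30, 2015: 161 days at 1.6% → £1649000 × 1.6% × 161/365 = £11637.8740
Total = £33296.2466

£33296.25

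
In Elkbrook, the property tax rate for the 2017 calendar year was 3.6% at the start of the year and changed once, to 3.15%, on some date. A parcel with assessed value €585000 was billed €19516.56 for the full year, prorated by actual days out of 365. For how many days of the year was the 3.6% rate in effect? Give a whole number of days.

Let d = days at the first rate; then 365 − d days at the second rate.
€585000 × [3.6%·d + 3.15%·(365−d)] / 365 = €19516.56
Solving gives d = 151, so the new rate took effect on June 1, 2017.

151 days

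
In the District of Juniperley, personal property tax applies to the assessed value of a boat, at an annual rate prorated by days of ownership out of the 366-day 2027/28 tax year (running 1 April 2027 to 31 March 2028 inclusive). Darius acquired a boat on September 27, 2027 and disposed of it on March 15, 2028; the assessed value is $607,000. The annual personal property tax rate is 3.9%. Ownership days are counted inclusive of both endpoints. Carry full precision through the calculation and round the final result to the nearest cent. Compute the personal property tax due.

$11,060.34

Days held (September 27, 2027 – March 15, 2028): 171 out of 366
Tax = $607,000 × 3.9% × 171/366 = $11,060.3361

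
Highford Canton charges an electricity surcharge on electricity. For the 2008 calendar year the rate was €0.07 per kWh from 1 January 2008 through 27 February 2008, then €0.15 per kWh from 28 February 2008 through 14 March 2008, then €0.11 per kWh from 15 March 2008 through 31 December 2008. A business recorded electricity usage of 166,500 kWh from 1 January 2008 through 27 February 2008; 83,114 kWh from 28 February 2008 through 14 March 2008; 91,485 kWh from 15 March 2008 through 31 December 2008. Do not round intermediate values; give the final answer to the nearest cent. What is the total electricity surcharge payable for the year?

1 January – 27 February 2008: 166,500 kWh at €0.07/kWh → €11,655.00
28 February – 14 March 2008: 83,114 kWh at €0.15/kWh → €12,467.10
15 March – 31 December 2008: 91,485 kWh at €0.11/kWh → €10,063.35

€34,185.45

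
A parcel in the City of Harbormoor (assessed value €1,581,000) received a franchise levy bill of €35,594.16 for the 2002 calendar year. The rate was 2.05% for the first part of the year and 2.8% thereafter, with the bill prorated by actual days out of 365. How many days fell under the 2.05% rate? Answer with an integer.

267 days

Let d = days at the first rate; then 365 − d days at the second rate.
€1,581,000 × [2.05%·d + 2.8%·(365−d)] / 365 = €35,594.16
Solving gives d = 267, so the new rate took effect on 25 Sep 2002.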